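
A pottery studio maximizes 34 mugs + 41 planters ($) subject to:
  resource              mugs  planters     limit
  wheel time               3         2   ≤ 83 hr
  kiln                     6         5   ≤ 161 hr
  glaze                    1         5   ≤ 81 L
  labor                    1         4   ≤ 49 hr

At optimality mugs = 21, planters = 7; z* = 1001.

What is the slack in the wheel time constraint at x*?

6

wheel time used = 3·21 + 2·7 = 77; slack = 83 − 77 = 6.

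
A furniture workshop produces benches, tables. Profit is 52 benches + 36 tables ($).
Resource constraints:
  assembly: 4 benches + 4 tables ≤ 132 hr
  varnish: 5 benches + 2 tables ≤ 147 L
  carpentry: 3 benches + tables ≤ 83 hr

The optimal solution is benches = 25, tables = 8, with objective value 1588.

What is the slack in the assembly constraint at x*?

0

assembly used = 4·25 + 4·8 = 132; slack = 132 − 132 = 0.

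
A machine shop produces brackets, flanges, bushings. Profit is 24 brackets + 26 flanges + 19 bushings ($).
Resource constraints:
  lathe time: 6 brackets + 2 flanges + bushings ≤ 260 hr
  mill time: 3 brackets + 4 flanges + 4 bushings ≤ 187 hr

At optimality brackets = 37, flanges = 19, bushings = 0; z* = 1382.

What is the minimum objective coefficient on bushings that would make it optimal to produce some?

Both lathe time and mill time are binding at x*.
Dual feasibility on the basic columns requires 6·y_lathe time + 3·y_mill time = 24, 2·y_lathe time + 4·y_mill time = 26.
This yields shadow prices y_lathe time = 1, y_mill time = 6.
bushings enters the basis when its profit ≥ yᵀa₃ = 1·1 + 6·4 = 25.

25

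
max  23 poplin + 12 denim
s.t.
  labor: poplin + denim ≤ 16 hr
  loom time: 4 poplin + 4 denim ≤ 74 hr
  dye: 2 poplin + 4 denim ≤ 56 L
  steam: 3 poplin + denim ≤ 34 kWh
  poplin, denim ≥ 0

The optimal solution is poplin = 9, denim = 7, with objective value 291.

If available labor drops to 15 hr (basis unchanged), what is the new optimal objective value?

At the optimum: labor uses 16 of 16 (binding); loom time uses 64 of 74 (slack = 10); dye uses 46 of 56 (slack = 10); steam uses 34 of 34 (binding).
Since loom time, dye are not tight, their duals are 0.
The binding rows give the dual system: 1·y_labor + 3·y_steam = 23 and 1·y_labor + 1·y_steam = 12.
This yields shadow prices y_labor = 6.5, y_steam = 5.5.
Δz = y_labor·Δb = 6.5 × (-1) = -6.5, so new z* = 291 − 6.5 = 284.5.

284.5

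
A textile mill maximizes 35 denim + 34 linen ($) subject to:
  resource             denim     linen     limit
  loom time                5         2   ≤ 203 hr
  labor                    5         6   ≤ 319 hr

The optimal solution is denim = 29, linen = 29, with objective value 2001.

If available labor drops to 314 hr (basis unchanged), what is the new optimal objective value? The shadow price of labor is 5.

1976

Δb = -5, so new z* = 2001 + (5)·(-5) = 2001 − 25 = 1976.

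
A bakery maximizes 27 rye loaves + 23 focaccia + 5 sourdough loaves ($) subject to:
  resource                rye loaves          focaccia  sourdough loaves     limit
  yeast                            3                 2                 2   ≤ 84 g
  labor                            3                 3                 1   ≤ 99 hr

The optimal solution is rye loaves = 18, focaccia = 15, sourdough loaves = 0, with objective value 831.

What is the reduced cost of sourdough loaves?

-8

Both yeast and labor are binding at x*.
The binding rows give the dual system: 3·y_yeast + 3·y_labor = 27 and 2·y_yeast + 3·y_labor = 23.
→ y_yeast = 4 and y_labor = 5.
Reduced cost of sourdough loaves: c₃ − yᵀa₃ = 5 − (4·2 + 5·1) = 5 − 13 = -8.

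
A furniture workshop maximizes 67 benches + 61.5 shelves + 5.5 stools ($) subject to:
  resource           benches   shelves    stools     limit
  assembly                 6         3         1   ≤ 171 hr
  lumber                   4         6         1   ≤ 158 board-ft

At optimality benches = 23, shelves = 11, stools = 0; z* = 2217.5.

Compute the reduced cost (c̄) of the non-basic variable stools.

-8

At the optimum: assembly uses 171 of 171 (binding); lumber uses 158 of 158 (binding).
The binding rows give the dual system: 6·y_assembly + 4·y_lumber = 67 and 3·y_assembly + 6·y_lumber = 61.5.
Solving: y_assembly = 6.5, y_lumber = 7.
Reduced cost of stools: c₃ − yᵀa₃ = 5.5 − (6.5·1 + 7·1) = 5.5 − 13.5 = -8.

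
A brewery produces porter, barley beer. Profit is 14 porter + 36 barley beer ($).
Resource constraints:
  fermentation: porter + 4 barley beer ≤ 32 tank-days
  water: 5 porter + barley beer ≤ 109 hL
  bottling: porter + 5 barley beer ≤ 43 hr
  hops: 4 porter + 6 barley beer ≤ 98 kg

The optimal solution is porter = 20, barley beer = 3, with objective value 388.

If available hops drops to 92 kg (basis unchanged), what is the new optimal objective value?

376

At the optimum: fermentation uses 32 of 32 (binding); water uses 103 of 109 (slack = 6); bottling uses 35 of 43 (slack = 8); hops uses 98 of 98 (binding).
Since water, bottling are not tight, their duals are 0.
Dual feasibility on the basic columns requires 1·y_fermentation + 4·y_hops = 14, 4·y_fermentation + 6·y_hops = 36.
This yields shadow prices y_fermentation = 6, y_hops = 2.
Δz = y_hops·Δb = 2 × (-6) = -12, so new z* = 388 − 12 = 376.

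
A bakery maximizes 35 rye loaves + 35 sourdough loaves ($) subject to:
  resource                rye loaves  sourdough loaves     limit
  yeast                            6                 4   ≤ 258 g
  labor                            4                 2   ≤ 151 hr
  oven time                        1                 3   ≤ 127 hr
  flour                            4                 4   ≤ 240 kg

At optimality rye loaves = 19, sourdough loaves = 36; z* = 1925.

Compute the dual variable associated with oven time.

At the optimum: yeast uses 258 of 258 (binding); labor uses 148 of 151 (slack = 3); oven time uses 127 of 127 (binding); flour uses 220 of 240 (slack = 20).
By complementary slackness, y = 0 for the non-binding constraints.
From A_Bᵀ y = c: 6·y_yeast + 1·y_oven time = 35; 4·y_yeast + 3·y_oven time = 35.
→ y_yeast = 5 and y_oven time = 5.
Shadow price of oven time = 5.

5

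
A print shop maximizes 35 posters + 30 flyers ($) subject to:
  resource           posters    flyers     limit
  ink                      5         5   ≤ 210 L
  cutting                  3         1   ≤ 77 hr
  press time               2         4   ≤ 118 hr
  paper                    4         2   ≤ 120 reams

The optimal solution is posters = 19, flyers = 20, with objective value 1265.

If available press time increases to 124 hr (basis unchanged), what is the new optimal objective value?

1298

Check each constraint at x*: ink 195/210 (slack 15); cutting 77/77 (tight); press time 118/118 (tight); paper 116/120 (slack 4).
Since ink, paper are not tight, their duals are 0.
Dual feasibility on the basic columns requires 3·y_cutting + 2·y_press time = 35, 1·y_cutting + 4·y_press time = 30.
→ y_cutting = 8 and y_press time = 5.5.
Δz = y_press time·Δb = 5.5 × (6) = 33, so new z* = 1265 + 33 = 1298.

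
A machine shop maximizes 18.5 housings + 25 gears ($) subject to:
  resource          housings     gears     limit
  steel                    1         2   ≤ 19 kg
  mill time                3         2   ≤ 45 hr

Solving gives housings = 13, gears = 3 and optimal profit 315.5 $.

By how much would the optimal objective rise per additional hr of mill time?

At the optimum: steel uses 19 of 19 (binding); mill time uses 45 of 45 (binding).
The binding rows give the dual system: 1·y_steel + 3·y_mill time = 18.5 and 2·y_steel + 2·y_mill time = 25.
This yields shadow prices y_steel = 9.5, y_mill time = 3.
Shadow price of mill time = 3.

3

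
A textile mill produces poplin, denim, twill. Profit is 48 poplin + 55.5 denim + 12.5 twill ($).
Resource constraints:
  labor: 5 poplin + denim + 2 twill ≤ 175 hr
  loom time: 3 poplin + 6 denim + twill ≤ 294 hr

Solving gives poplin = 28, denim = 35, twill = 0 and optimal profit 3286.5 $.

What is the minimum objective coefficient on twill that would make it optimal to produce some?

Both labor and loom time are binding at x*.
From A_Bᵀ y = c: 5·y_labor + 3·y_loom time = 48; 1·y_labor + 6·y_loom time = 55.5.
This yields shadow prices y_labor = 4.5, y_loom time = 8.5.
twill enters the basis when its profit ≥ yᵀa₃ = 4.5·2 + 8.5·1 = 17.5.

17.5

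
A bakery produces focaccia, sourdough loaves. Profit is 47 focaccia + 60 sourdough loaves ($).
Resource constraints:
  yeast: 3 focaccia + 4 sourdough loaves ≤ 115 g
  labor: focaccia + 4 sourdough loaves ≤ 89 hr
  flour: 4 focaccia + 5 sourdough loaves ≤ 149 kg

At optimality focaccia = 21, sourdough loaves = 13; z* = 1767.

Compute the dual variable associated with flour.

8

Check each constraint at x*: yeast 115/115 (tight); labor 73/89 (slack 16); flour 149/149 (tight).
Slack constraints have shadow price 0 (complementary slackness).
The binding rows give the dual system: 3·y_yeast + 4·y_flour = 47 and 4·y_yeast + 5·y_flour = 60.
→ y_yeast = 5 and y_flour = 8.
Shadow price of flour = 8.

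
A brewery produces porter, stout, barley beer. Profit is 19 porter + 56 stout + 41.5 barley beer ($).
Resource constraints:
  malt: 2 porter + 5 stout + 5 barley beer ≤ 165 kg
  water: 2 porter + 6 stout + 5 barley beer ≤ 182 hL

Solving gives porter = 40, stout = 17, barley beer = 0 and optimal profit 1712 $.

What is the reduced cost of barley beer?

-6

At the optimum: malt uses 165 of 165 (binding); water uses 182 of 182 (binding).
From A_Bᵀ y = c: 2·y_malt + 2·y_water = 19; 5·y_malt + 6·y_water = 56.
→ y_malt = 1 and y_water = 8.5.
Reduced cost of barley beer: c₃ − yᵀa₃ = 41.5 − (1·5 + 8.5·5) = 41.5 − 47.5 = -6.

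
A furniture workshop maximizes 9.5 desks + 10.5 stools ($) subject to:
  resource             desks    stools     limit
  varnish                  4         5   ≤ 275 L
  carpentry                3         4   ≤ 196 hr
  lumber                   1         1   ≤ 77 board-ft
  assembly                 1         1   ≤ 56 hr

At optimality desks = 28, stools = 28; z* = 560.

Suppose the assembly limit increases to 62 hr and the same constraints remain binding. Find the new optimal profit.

At the optimum: varnish uses 252 of 275 (slack = 23); carpentry uses 196 of 196 (binding); lumber uses 56 of 77 (slack = 21); assembly uses 56 of 56 (binding).
Slack constraints have shadow price 0 (complementary slackness).
From A_Bᵀ y = c: 3·y_carpentry + 1·y_assembly = 9.5; 4·y_carpentry + 1·y_assembly = 10.5.
This yields shadow prices y_carpentry = 1, y_assembly = 6.5.
Δz = y_assembly·Δb = 6.5 × (6) = 39, so new z* = 560 + 39 = 599.

599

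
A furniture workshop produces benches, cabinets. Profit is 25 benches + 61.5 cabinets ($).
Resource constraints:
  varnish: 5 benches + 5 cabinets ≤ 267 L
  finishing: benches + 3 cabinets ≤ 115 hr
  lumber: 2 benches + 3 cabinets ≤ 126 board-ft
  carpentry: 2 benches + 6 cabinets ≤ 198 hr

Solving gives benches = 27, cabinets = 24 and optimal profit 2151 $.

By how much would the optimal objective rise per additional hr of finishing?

0

Check each constraint at x*: varnish 255/267 (slack 12); finishing 99/115 (slack 16); lumber 126/126 (tight); carpentry 198/198 (tight).
Slack constraints have shadow price 0 (complementary slackness).
From A_Bᵀ y = c: 2·y_lumber + 2·y_carpentry = 25; 3·y_lumber + 6·y_carpentry = 61.5.
→ y_lumber = 4.5 and y_carpentry = 8.
Shadow price of finishing = 0.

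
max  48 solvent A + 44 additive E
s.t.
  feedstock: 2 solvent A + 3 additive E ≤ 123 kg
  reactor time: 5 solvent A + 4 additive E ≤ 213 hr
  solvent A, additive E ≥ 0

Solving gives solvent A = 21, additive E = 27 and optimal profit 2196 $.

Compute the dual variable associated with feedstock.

4

Check each constraint at x*: feedstock 123/123 (tight); reactor time 213/213 (tight).
From A_Bᵀ y = c: 2·y_feedstock + 5·y_reactor time = 48; 3·y_feedstock + 4·y_reactor time = 44.
→ y_feedstock = 4 and y_reactor time = 8.
Shadow price of feedstock = 4.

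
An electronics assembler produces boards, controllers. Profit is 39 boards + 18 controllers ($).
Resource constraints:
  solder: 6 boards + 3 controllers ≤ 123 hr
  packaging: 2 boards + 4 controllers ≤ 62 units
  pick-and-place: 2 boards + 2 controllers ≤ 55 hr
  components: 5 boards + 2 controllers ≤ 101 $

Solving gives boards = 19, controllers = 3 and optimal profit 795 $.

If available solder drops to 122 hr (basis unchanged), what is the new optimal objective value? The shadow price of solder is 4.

791

Δb = -1, so new z* = 795 + (4)·(-1) = 795 − 4 = 791.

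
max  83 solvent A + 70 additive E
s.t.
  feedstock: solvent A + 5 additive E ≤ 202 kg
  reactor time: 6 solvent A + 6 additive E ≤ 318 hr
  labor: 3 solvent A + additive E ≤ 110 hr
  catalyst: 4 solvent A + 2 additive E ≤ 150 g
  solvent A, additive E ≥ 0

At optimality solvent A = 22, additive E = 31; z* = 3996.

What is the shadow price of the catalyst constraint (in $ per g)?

6.5

At the optimum: feedstock uses 177 of 202 (slack = 25); reactor time uses 318 of 318 (binding); labor uses 97 of 110 (slack = 13); catalyst uses 150 of 150 (binding).
By complementary slackness, y = 0 for the non-binding constraints.
The binding rows give the dual system: 6·y_reactor time + 4·y_catalyst = 83 and 6·y_reactor time + 2·y_catalyst = 70.
Solving: y_reactor time = 9.5, y_catalyst = 6.5.
Shadow price of catalyst = 6.5.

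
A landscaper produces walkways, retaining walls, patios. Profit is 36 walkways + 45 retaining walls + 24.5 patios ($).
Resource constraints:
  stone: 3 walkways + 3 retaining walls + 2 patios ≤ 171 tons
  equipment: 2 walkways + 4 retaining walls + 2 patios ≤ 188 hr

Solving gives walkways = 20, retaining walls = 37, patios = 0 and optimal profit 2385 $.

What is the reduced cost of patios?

Check each constraint at x*: stone 171/171 (tight); equipment 188/188 (tight).
The binding rows give the dual system: 3·y_stone + 2·y_equipment = 36 and 3·y_stone + 4·y_equipment = 45.
→ y_stone = 9 and y_equipment = 4.5.
Reduced cost of patios: c₃ − yᵀa₃ = 24.5 − (9·2 + 4.5·2) = 24.5 − 27 = -2.5.

-2.5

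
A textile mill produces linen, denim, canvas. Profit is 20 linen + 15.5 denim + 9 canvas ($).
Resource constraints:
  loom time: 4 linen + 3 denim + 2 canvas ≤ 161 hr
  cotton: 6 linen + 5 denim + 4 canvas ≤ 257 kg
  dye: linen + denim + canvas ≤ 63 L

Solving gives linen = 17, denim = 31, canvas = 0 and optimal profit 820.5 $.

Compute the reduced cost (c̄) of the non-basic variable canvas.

Check each constraint at x*: loom time 161/161 (tight); cotton 257/257 (tight); dye 48/63 (slack 15).
Since dye is not tight, its dual is 0.
The binding rows give the dual system: 4·y_loom time + 6·y_cotton = 20 and 3·y_loom time + 5·y_cotton = 15.5.
This yields shadow prices y_loom time = 3.5, y_cotton = 1.
Reduced cost of canvas: c₃ − yᵀa₃ = 9 − (3.5·2 + 1·4) = 9 − 11 = -2.

-2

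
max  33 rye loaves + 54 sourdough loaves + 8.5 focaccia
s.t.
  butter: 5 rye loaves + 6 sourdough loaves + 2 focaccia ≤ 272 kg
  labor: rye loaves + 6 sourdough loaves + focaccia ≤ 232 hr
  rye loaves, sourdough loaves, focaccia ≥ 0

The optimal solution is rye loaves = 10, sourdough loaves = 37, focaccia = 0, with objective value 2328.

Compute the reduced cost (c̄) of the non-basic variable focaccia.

-6.5

Check each constraint at x*: butter 272/272 (tight); labor 232/232 (tight).
Dual feasibility on the basic columns requires 5·y_butter + 1·y_labor = 33, 6·y_butter + 6·y_labor = 54.
Solving: y_butter = 6, y_labor = 3.
Reduced cost of focaccia: c₃ − yᵀa₃ = 8.5 − (6·2 + 3·1) = 8.5 − 15 = -6.5.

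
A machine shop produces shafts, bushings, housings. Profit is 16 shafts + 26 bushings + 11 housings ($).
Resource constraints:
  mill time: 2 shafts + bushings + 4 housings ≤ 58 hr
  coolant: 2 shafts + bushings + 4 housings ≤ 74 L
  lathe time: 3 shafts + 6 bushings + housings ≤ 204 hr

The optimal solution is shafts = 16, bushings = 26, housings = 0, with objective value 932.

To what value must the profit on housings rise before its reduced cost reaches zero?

12

At the optimum: mill time uses 58 of 58 (binding); coolant uses 58 of 74 (slack = 16); lathe time uses 204 of 204 (binding).
Since coolant is not tight, its dual is 0.
From A_Bᵀ y = c: 2·y_mill time + 3·y_lathe time = 16; 1·y_mill time + 6·y_lathe time = 26.
Solving: y_mill time = 2, y_lathe time = 4.
housings enters the basis when its profit ≥ yᵀa₃ = 2·4 + 4·1 = 12.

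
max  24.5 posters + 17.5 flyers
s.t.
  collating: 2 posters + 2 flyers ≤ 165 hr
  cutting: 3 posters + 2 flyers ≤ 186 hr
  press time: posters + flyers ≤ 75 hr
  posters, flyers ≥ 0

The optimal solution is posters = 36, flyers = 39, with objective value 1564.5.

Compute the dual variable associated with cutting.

Check each constraint at x*: collating 150/165 (slack 15); cutting 186/186 (tight); press time 75/75 (tight).
Since collating is not tight, its dual is 0.
The binding rows give the dual system: 3·y_cutting + 1·y_press time = 24.5 and 2·y_cutting + 1·y_press time = 17.5.
This yields shadow prices y_cutting = 7, y_press time = 3.5.
Shadow price of cutting = 7.

7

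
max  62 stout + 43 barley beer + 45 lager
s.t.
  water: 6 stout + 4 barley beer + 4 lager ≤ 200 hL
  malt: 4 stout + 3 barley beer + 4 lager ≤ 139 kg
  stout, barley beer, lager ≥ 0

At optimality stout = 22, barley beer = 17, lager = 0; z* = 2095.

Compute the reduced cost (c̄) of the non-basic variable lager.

Both water and malt are binding at x*.
The binding rows give the dual system: 6·y_water + 4·y_malt = 62 and 4·y_water + 3·y_malt = 43.
This yields shadow prices y_water = 7, y_malt = 5.
Reduced cost of lager: c₃ − yᵀa₃ = 45 − (7·4 + 5·4) = 45 − 48 = -3.

-3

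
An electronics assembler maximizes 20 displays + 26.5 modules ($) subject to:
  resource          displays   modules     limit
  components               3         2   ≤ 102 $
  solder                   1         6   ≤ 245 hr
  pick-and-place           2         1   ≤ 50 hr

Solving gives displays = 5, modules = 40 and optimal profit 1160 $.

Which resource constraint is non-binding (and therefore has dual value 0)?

components

components: 95/102 (slack 7)
solder: 245/245 (binding)
pick-and-place: 50/50 (binding)
By complementary slackness, a constraint with positive slack has shadow price 0 → components.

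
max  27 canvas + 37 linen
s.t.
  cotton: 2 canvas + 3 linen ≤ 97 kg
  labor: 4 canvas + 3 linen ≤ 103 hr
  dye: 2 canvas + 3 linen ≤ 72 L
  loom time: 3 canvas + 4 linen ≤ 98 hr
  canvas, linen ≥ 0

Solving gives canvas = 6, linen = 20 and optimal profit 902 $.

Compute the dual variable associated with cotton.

Check each constraint at x*: cotton 72/97 (slack 25); labor 84/103 (slack 19); dye 72/72 (tight); loom time 98/98 (tight).
Since cotton, labor are not tight, their duals are 0.
The binding rows give the dual system: 2·y_dye + 3·y_loom time = 27 and 3·y_dye + 4·y_loom time = 37.
→ y_dye = 3 and y_loom time = 7.
Shadow price of cotton = 0.

0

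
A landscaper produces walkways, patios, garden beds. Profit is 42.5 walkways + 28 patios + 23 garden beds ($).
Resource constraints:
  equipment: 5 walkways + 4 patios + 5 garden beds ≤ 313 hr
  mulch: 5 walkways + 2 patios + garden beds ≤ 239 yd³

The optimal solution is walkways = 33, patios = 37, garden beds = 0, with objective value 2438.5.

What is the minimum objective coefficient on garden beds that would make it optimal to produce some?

30.5

Both equipment and mulch are binding at x*.
From A_Bᵀ y = c: 5·y_equipment + 5·y_mulch = 42.5; 4·y_equipment + 2·y_mulch = 28.
Solving: y_equipment = 5.5, y_mulch = 3.
garden beds enters the basis when its profit ≥ yᵀa₃ = 5.5·5 + 3·1 = 30.5.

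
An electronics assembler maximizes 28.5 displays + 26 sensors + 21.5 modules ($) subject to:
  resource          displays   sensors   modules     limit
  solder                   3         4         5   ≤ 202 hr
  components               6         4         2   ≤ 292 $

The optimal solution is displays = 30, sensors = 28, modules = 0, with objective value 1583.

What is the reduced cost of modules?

-2

At the optimum: solder uses 202 of 202 (binding); components uses 292 of 292 (binding).
The binding rows give the dual system: 3·y_solder + 6·y_components = 28.5 and 4·y_solder + 4·y_components = 26.
→ y_solder = 3.5 and y_components = 3.
Reduced cost of modules: c₃ − yᵀa₃ = 21.5 − (3.5·5 + 3·2) = 21.5 − 23.5 = -2.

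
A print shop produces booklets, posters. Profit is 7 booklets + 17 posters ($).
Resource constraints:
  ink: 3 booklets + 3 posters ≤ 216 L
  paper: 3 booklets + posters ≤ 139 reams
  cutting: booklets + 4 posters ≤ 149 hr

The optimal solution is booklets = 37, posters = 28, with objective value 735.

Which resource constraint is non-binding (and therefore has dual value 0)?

ink

ink: 195/216 (slack 21)
paper: 139/139 (binding)
cutting: 149/149 (binding)
By complementary slackness, a constraint with positive slack has shadow price 0 → ink.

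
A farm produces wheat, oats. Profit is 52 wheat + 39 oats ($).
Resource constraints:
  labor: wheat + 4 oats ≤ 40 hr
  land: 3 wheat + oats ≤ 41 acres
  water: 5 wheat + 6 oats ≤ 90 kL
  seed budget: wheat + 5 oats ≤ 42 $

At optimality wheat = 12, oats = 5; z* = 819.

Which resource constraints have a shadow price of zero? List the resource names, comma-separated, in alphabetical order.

labor, seed budget

labor: 32/40 (slack 8)
land: 41/41 (binding)
water: 90/90 (binding)
seed budget: 37/42 (slack 5)
By complementary slackness, a constraint with positive slack has shadow price 0 → labor, seed budget.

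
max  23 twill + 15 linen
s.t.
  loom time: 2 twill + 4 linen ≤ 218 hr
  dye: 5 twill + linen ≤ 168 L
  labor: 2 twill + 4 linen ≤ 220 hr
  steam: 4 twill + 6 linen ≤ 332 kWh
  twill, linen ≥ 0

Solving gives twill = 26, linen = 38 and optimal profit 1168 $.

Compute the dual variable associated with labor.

0

Check each constraint at x*: loom time 204/218 (slack 14); dye 168/168 (tight); labor 204/220 (slack 16); steam 332/332 (tight).
Since loom time, labor are not tight, their duals are 0.
The binding rows give the dual system: 5·y_dye + 4·y_steam = 23 and 1·y_dye + 6·y_steam = 15.
This yields shadow prices y_dye = 3, y_steam = 2.
Shadow price of labor = 0.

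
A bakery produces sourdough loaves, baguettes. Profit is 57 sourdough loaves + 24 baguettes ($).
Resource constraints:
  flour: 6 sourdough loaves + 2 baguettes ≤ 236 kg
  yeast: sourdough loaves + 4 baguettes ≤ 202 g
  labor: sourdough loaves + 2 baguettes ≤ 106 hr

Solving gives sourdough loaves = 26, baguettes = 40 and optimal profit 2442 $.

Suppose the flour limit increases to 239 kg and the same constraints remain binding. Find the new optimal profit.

Binding: flour and labor. Non-binding: yeast (16 unused).
Since yeast is not tight, its dual is 0.
The binding rows give the dual system: 6·y_flour + 1·y_labor = 57 and 2·y_flour + 2·y_labor = 24.
→ y_flour = 9 and y_labor = 3.
Δz = y_flour·Δb = 9 × (3) = 27, so new z* = 2442 + 27 = 2469.

2469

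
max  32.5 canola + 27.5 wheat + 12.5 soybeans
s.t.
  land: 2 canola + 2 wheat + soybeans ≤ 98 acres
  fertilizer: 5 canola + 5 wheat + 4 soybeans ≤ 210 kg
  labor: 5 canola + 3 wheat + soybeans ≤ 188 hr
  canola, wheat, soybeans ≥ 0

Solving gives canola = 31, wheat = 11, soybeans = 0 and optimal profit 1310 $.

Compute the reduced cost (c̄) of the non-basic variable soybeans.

Binding: fertilizer and labor. Non-binding: land (14 unused).
By complementary slackness, y = 0 for the non-binding constraint.
The binding rows give the dual system: 5·y_fertilizer + 5·y_labor = 32.5 and 5·y_fertilizer + 3·y_labor = 27.5.
→ y_fertilizer = 4 and y_labor = 2.5.
Reduced cost of soybeans: c₃ − yᵀa₃ = 12.5 − (4·4 + 2.5·1) = 12.5 − 18.5 = -6.

-6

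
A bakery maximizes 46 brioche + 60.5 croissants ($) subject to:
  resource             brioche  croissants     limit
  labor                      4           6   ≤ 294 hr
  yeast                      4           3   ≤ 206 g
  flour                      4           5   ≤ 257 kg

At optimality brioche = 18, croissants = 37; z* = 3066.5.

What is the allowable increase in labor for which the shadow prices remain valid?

Binding constraints: labor, flour. The basis is B = [[4,6],[4,5]] with det -4.
Per unit increase in labor, x* moves by d = (-1.25, 1).
The basis stays optimal until brioche reaches 0; allowable increase = 14.4 hr.

14.4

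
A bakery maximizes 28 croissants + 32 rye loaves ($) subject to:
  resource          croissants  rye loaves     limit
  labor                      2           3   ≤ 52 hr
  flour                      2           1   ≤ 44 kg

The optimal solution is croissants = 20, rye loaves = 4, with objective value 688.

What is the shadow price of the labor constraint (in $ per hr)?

Both labor and flour are binding at x*.
The binding rows give the dual system: 2·y_labor + 2·y_flour = 28 and 3·y_labor + 1·y_flour = 32.
This yields shadow prices y_labor = 9, y_flour = 5.
Shadow price of labor = 9.

9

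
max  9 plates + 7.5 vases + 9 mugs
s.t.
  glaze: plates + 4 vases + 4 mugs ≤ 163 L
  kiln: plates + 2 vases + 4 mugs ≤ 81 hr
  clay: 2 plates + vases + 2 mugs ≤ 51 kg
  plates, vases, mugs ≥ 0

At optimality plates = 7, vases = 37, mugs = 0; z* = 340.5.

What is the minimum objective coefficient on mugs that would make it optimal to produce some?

At the optimum: glaze uses 155 of 163 (slack = 8); kiln uses 81 of 81 (binding); clay uses 51 of 51 (binding).
Slack constraints have shadow price 0 (complementary slackness).
The binding rows give the dual system: 1·y_kiln + 2·y_clay = 9 and 2·y_kiln + 1·y_clay = 7.5.
→ y_kiln = 2 and y_clay = 3.5.
mugs enters the basis when its profit ≥ yᵀa₃ = 2·4 + 3.5·2 = 15.

15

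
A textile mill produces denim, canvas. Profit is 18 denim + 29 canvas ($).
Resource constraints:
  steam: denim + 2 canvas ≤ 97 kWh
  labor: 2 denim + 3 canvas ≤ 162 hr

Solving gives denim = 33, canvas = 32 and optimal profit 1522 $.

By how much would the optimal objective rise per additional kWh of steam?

4

Check each constraint at x*: steam 97/97 (tight); labor 162/162 (tight).
The binding rows give the dual system: 1·y_steam + 2·y_labor = 18 and 2·y_steam + 3·y_labor = 29.
→ y_steam = 4 and y_labor = 7.
Shadow price of steam = 4.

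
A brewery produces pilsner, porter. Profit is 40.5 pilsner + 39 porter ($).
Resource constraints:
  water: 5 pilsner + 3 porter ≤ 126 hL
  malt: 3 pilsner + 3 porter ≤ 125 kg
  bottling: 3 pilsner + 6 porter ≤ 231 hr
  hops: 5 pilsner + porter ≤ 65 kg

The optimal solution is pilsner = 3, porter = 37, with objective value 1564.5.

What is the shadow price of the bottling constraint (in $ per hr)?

3.5

Binding: water and bottling. Non-binding: malt (5 unused), hops (13 unused).
By complementary slackness, y = 0 for the non-binding constraints.
From A_Bᵀ y = c: 5·y_water + 3·y_bottling = 40.5; 3·y_water + 6·y_bottling = 39.
→ y_water = 6 and y_bottling = 3.5.
Shadow price of bottling = 3.5.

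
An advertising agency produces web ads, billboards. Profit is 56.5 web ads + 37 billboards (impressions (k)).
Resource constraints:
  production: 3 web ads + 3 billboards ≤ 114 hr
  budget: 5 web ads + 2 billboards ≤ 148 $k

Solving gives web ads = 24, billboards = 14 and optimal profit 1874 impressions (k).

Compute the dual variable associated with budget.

Check each constraint at x*: production 114/114 (tight); budget 148/148 (tight).
The binding rows give the dual system: 3·y_production + 5·y_budget = 56.5 and 3·y_production + 2·y_budget = 37.
→ y_production = 8 and y_budget = 6.5.
Shadow price of budget = 6.5.

6.5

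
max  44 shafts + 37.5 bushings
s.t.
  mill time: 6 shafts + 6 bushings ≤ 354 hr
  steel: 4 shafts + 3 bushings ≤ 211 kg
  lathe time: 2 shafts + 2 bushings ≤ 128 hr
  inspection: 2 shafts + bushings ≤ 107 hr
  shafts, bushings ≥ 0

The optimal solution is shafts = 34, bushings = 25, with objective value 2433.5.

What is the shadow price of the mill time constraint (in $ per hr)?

3

Check each constraint at x*: mill time 354/354 (tight); steel 211/211 (tight); lathe time 118/128 (slack 10); inspection 93/107 (slack 14).
Since lathe time, inspection are not tight, their duals are 0.
The binding rows give the dual system: 6·y_mill time + 4·y_steel = 44 and 6·y_mill time + 3·y_steel = 37.5.
→ y_mill time = 3 and y_steel = 6.5.
Shadow price of mill time = 3.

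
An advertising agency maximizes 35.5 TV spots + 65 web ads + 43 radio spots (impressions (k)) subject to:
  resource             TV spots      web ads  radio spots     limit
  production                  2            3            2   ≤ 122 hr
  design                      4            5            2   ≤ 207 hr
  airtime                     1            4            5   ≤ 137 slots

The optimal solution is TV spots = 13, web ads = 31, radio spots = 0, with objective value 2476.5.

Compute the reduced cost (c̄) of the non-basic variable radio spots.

-8.5

Check each constraint at x*: production 119/122 (slack 3); design 207/207 (tight); airtime 137/137 (tight).
By complementary slackness, y = 0 for the non-binding constraint.
From A_Bᵀ y = c: 4·y_design + 1·y_airtime = 35.5; 5·y_design + 4·y_airtime = 65.
Solving: y_design = 7, y_airtime = 7.5.
Reduced cost of radio spots: c₃ − yᵀa₃ = 43 − (7·2 + 7.5·5) = 43 − 51.5 = -8.5.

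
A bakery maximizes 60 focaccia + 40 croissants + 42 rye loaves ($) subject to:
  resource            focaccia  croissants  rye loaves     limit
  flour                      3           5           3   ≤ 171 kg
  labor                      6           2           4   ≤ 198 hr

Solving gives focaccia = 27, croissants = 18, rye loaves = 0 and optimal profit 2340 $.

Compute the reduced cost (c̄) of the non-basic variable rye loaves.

-3

Both flour and labor are binding at x*.
Dual feasibility on the basic columns requires 3·y_flour + 6·y_labor = 60, 5·y_flour + 2·y_labor = 40.
This yields shadow prices y_flour = 5, y_labor = 7.5.
Reduced cost of rye loaves: c₃ − yᵀa₃ = 42 − (5·3 + 7.5·4) = 42 − 45 = -3.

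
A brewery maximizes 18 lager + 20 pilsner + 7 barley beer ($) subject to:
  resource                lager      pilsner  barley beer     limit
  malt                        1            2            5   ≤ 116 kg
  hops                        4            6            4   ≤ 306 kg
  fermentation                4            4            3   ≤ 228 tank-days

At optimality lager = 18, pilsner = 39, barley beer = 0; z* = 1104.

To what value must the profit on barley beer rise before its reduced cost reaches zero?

14.5

Check each constraint at x*: malt 96/116 (slack 20); hops 306/306 (tight); fermentation 228/228 (tight).
Slack constraints have shadow price 0 (complementary slackness).
From A_Bᵀ y = c: 4·y_hops + 4·y_fermentation = 18; 6·y_hops + 4·y_fermentation = 20.
This yields shadow prices y_hops = 1, y_fermentation = 3.5.
barley beer enters the basis when its profit ≥ yᵀa₃ = 1·4 + 3.5·3 = 14.5.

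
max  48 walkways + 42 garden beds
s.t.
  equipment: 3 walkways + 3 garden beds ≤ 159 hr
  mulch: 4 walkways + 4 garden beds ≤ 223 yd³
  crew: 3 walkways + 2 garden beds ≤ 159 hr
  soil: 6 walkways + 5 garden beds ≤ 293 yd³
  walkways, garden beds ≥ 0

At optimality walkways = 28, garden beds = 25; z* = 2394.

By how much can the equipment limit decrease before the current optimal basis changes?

12.5

Binding constraints: equipment, soil. The basis is B = [[3,3],[6,5]] with det -3.
Per unit decrease in equipment, x* moves by d = (1.6667, -2).
The basis stays optimal until garden beds reaches 0; allowable decrease = 12.5 hr.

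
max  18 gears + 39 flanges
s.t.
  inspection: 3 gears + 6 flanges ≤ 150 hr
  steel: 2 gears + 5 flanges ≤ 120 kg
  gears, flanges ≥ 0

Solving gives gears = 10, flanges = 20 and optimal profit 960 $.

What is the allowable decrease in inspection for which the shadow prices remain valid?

6

Binding constraints: inspection, steel. The basis is B = [[3,6],[2,5]] with det 3.
Per unit decrease in inspection, x* moves by d = (-1.6667, 0.6667).
The basis stays optimal until gears reaches 0; allowable decrease = 6 hr.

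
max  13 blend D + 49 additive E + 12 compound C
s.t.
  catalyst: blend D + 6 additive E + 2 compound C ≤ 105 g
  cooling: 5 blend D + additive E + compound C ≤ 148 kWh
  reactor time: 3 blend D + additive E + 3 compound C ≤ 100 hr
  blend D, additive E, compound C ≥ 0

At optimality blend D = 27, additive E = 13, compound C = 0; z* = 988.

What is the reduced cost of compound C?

-5

Check each constraint at x*: catalyst 105/105 (tight); cooling 148/148 (tight); reactor time 94/100 (slack 6).
By complementary slackness, y = 0 for the non-binding constraint.
From A_Bᵀ y = c: 1·y_catalyst + 5·y_cooling = 13; 6·y_catalyst + 1·y_cooling = 49.
Solving: y_catalyst = 8, y_cooling = 1.
Reduced cost of compound C: c₃ − yᵀa₃ = 12 − (8·2 + 1·1) = 12 − 17 = -5.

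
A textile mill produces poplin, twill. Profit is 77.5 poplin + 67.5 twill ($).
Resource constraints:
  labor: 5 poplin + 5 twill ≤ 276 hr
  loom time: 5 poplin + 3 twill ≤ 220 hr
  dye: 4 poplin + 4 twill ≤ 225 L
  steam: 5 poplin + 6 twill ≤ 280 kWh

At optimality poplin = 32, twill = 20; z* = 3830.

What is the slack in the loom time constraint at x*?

0

loom time used = 5·32 + 3·20 = 220; slack = 220 − 220 = 0.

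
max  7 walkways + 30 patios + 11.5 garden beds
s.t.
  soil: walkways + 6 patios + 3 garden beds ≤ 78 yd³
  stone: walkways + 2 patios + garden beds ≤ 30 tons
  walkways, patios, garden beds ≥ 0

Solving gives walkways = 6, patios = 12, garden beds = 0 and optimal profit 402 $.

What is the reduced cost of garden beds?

-3.5

At the optimum: soil uses 78 of 78 (binding); stone uses 30 of 30 (binding).
Dual feasibility on the basic columns requires 1·y_soil + 1·y_stone = 7, 6·y_soil + 2·y_stone = 30.
Solving: y_soil = 4, y_stone = 3.
Reduced cost of garden beds: c₃ − yᵀa₃ = 11.5 − (4·3 + 3·1) = 11.5 − 15 = -3.5.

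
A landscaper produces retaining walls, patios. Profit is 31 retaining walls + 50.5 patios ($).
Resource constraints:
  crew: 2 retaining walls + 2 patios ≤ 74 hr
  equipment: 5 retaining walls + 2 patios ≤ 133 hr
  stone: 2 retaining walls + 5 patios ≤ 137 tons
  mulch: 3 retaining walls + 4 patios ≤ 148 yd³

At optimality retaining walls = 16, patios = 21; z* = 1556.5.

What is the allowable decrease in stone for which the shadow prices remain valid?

Binding constraints: crew, stone. The basis is B = [[2,2],[2,5]] with det 6.
Per unit decrease in stone, x* moves by d = (0.3333, -0.3333).
The basis stays optimal until equipment becomes binding; allowable decrease = 11 tons.

11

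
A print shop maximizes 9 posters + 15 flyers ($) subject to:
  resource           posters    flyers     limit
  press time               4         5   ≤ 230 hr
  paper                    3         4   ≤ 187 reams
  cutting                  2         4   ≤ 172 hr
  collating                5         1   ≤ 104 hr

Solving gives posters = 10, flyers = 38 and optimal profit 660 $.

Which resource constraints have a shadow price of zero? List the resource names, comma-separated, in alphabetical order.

press time: 230/230 (binding)
paper: 182/187 (slack 5)
cutting: 172/172 (binding)
collating: 88/104 (slack 16)
By complementary slackness, a constraint with positive slack has shadow price 0 → collating, paper.

collating, paper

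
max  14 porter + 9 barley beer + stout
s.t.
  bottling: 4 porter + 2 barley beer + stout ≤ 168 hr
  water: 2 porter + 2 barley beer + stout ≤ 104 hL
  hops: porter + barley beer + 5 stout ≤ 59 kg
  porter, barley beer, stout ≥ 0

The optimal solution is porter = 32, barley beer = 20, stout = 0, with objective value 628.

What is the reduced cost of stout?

-3.5

Check each constraint at x*: bottling 168/168 (tight); water 104/104 (tight); hops 52/59 (slack 7).
By complementary slackness, y = 0 for the non-binding constraint.
The binding rows give the dual system: 4·y_bottling + 2·y_water = 14 and 2·y_bottling + 2·y_water = 9.
→ y_bottling = 2.5 and y_water = 2.
Reduced cost of stout: c₃ − yᵀa₃ = 1 − (2.5·1 + 2·1) = 1 − 4.5 = -3.5.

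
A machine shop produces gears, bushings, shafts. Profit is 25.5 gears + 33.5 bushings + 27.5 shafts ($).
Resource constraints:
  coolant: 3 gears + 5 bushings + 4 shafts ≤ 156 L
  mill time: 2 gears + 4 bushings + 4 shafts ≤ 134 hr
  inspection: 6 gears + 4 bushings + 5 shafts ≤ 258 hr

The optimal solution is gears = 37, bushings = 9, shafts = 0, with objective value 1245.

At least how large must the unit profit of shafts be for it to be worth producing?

Binding: coolant and inspection. Non-binding: mill time (24 unused).
Since mill time is not tight, its dual is 0.
Dual feasibility on the basic columns requires 3·y_coolant + 6·y_inspection = 25.5, 5·y_coolant + 4·y_inspection = 33.5.
→ y_coolant = 5.5 and y_inspection = 1.5.
shafts enters the basis when its profit ≥ yᵀa₃ = 5.5·4 + 1.5·5 = 29.5.

29.5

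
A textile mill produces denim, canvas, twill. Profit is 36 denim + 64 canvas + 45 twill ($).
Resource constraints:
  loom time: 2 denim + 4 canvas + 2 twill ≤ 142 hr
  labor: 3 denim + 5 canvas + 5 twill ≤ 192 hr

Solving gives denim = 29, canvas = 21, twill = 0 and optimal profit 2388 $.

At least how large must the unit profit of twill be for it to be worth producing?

52

Both loom time and labor are binding at x*.
Dual feasibility on the basic columns requires 2·y_loom time + 3·y_labor = 36, 4·y_loom time + 5·y_labor = 64.
Solving: y_loom time = 6, y_labor = 8.
twill enters the basis when its profit ≥ yᵀa₃ = 6·2 + 8·5 = 52.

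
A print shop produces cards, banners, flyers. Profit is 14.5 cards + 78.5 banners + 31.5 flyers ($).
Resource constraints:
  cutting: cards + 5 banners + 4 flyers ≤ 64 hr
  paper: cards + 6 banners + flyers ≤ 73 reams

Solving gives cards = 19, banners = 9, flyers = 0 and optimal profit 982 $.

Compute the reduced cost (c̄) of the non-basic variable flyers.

Check each constraint at x*: cutting 64/64 (tight); paper 73/73 (tight).
From A_Bᵀ y = c: 1·y_cutting + 1·y_paper = 14.5; 5·y_cutting + 6·y_paper = 78.5.
This yields shadow prices y_cutting = 8.5, y_paper = 6.
Reduced cost of flyers: c₃ − yᵀa₃ = 31.5 − (8.5·4 + 6·1) = 31.5 − 40 = -8.5.

-8.5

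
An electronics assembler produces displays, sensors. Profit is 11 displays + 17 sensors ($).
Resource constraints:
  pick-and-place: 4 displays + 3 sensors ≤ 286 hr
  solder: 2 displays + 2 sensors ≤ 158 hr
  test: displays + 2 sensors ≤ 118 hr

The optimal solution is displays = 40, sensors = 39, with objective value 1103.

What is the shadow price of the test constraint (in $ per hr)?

Binding: solder and test. Non-binding: pick-and-place (9 unused).
By complementary slackness, y = 0 for the non-binding constraint.
From A_Bᵀ y = c: 2·y_solder + 1·y_test = 11; 2·y_solder + 2·y_test = 17.
→ y_solder = 2.5 and y_test = 6.
Shadow price of test = 6.

6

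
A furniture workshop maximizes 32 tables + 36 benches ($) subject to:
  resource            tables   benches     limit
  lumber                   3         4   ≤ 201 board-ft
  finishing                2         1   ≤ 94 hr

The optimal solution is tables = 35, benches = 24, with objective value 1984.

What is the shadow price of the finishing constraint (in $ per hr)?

Check each constraint at x*: lumber 201/201 (tight); finishing 94/94 (tight).
The binding rows give the dual system: 3·y_lumber + 2·y_finishing = 32 and 4·y_lumber + 1·y_finishing = 36.
This yields shadow prices y_lumber = 8, y_finishing = 4.
Shadow price of finishing = 4.

4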